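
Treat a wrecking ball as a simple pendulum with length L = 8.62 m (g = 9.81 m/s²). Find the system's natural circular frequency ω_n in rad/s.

1.07 rad/s

For a simple pendulum ω_n = √(g/L) = √(9.81/8.62) = √1.138 = 1.067 rad/s.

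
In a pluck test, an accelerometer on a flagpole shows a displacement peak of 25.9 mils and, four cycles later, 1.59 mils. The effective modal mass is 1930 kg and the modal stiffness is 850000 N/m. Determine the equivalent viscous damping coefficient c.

Logarithmic decrement δ = (1/n)·ln(x₀/x_n) = (1/4)·ln(25.9/1.59) = (1/4)·ln(16.29) = 0.6976.
ζ = δ/√(4π² + δ²) = 0.6976/√(39.48 + 0.487) = 0.6976/6.322 = 0.1104.
c = ζ · 2√(km) = 0.1104 × 2√(850000 × 1930) = 0.1104 × 81010 = 8939 N·s/m.

8940 N·s/m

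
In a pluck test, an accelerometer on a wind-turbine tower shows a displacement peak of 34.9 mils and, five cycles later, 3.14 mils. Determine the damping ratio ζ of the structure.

Logarithmic decrement δ = (1/n)·ln(x₀/x_n) = (1/5)·ln(34.9/3.14) = (1/5)·ln(11.11) = 0.4817.
ζ = δ/√(4π² + δ²) = 0.4817/√(39.48 + 0.232) = 0.4817/6.302 = 0.07643.

0.0764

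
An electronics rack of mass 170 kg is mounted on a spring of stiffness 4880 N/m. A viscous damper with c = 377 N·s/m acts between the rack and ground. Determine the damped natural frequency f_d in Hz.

0.834 Hz

ω_n = √(k/m) = √(4880/170) = 5.358 rad/s.
Critical damping c_c = 2√(k·m) = 2√(4880 × 170) = 1822 N·s/m, so ζ = c/c_c = 377/1822 = 0.2070.
ω_d = ω_n√(1 − ζ²) = 5.358 × √(1 − 0.0428) = 5.242 rad/s.
f_d = ω_d/(2π) = 0.8343 Hz.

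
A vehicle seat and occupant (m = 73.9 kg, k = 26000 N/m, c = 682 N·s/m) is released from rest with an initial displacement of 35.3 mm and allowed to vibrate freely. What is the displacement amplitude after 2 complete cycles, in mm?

1.45 mm

ζ = c/(2√(km)) = 682/(2√(26000 × 73.9)) = 682/2772 = 0.2460.
Logarithmic decrement δ = 2πζ/√(1 − ζ²) = 2π × 0.2460/√(1 − 0.0605) = 1.595.
After n cycles, x_n/x₀ = e^(−nδ), so x_2 = 35.3 × e^(−2 × 1.595) = 35.3 × 0.04120 = 1.454 mm.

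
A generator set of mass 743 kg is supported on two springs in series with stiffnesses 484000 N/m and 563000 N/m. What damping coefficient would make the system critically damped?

Series springs: 1/k_eq = 1/484000 + 1/563000 = 3.842×10^-6, so k_eq = 260300 N/m.
c_c = 2√(k_eq·m) = 2√(260300 × 743) = 2 × 13910 = 27810 N·s/m.

27800 N·s/m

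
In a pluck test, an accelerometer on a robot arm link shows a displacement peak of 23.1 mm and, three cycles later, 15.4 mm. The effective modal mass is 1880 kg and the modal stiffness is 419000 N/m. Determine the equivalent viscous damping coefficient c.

Logarithmic decrement δ = (1/n)·ln(x₀/x_n) = (1/3)·ln(23.1/15.4) = (1/3)·ln(1.500) = 0.1352.
ζ = δ/√(4π² + δ²) = 0.1352/√(39.48 + 0.0183) = 0.1352/6.285 = 0.02151.
c = ζ · 2√(km) = 0.02151 × 2√(419000 × 1880) = 0.02151 × 56130 = 1207 N·s/m.

1210 N·s/m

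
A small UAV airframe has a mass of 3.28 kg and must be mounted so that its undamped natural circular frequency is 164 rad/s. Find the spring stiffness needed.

88200 N/m

k = m·ω_n² = 3.28 × 164.0² = 3.28 × 26900 = 88220 N/m.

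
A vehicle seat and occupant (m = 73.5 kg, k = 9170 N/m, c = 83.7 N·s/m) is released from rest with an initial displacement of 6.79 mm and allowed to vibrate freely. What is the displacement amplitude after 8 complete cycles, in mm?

0.522 mm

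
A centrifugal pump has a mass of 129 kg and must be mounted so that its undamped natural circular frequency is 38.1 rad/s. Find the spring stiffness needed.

187000 N/m

k = m·ω_n² = 129 × 38.10² = 129 × 1452 = 187300 N/m.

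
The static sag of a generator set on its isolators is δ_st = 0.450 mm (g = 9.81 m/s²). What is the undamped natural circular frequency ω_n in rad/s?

148 rad/s

ω_n = √(g/δ_st) = √(9.81/0.000450) = √21800 = 147.6 rad/s.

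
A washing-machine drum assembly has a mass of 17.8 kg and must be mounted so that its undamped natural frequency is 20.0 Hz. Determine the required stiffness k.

281000 N/m

ω_n = 2πf_n = 2π × 20.0 = 125.7 rad/s.
k = m·ω_n² = 17.8 × 125.7² = 17.8 × 15790 = 281100 N/m.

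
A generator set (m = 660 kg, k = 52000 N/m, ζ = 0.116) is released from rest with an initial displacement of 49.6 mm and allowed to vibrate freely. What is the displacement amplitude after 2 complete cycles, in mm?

11.4 mm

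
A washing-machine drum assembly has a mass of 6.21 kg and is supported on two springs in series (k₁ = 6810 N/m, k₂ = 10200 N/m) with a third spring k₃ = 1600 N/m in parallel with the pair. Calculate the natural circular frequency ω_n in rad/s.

Series pair: k_s = k₁k₂/(k₁+k₂) = (6810)(10200)/(6810 + 10200) = 4084 N/m. In parallel with k₃: k_eq = 4084 + 1600 = 5684 N/m.
ω_n = √(k_eq/m) = √(5684/6.21) = √915.2 = 30.25 rad/s.

30.3 rad/s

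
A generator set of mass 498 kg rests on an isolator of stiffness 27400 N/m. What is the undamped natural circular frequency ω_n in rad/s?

7.42 rad/s

ω_n = √(k/m) = √(27400/498) = √55.02 = 7.418 rad/s.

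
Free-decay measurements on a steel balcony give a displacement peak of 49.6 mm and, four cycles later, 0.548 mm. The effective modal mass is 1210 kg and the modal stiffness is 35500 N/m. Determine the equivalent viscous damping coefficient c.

2310 N·s/m

Logarithmic decrement δ = (1/n)·ln(x₀/x_n) = (1/4)·ln(49.6/0.548) = (1/4)·ln(90.51) = 1.126.
ζ = δ/√(4π² + δ²) = 1.126/√(39.48 + 1.27) = 1.126/6.383 = 0.1765.
c = ζ · 2√(km) = 0.1765 × 2√(35500 × 1210) = 0.1765 × 13110 = 2313 N·s/m.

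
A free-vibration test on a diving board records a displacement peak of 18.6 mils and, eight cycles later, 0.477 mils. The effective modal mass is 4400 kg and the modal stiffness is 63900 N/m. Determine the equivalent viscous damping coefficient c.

2440 N·s/m

Logarithmic decrement δ = (1/n)·ln(x₀/x_n) = (1/8)·ln(18.6/0.477) = (1/8)·ln(38.99) = 0.4579.
ζ = δ/√(4π² + δ²) = 0.4579/√(39.48 + 0.210) = 0.4579/6.300 = 0.07269.
c = ζ · 2√(km) = 0.07269 × 2√(63900 × 4400) = 0.07269 × 33540 = 2438 N·s/m.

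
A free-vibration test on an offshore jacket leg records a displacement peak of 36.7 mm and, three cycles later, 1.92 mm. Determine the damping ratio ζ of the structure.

0.155

Logarithmic decrement δ = (1/n)·ln(x₀/x_n) = (1/3)·ln(36.7/1.92) = (1/3)·ln(19.11) = 0.9835.
ζ = δ/√(4π² + δ²) = 0.9835/√(39.48 + 0.967) = 0.9835/6.360 = 0.1546.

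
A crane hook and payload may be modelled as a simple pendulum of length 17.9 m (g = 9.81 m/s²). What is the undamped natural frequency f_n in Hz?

0.118 Hz

For a simple pendulum ω_n = √(g/L) = √(9.81/17.9) = √0.5480 = 0.7403 rad/s.
f_n = ω_n/(2π) = 0.7403/6.283 = 0.1178 Hz.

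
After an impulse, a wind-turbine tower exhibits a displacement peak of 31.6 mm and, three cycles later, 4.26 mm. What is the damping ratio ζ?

0.106

Logarithmic decrement δ = (1/n)·ln(x₀/x_n) = (1/3)·ln(31.6/4.26) = (1/3)·ln(7.418) = 0.6680.
ζ = δ/√(4π² + δ²) = 0.6680/√(39.48 + 0.446) = 0.6680/6.319 = 0.1057.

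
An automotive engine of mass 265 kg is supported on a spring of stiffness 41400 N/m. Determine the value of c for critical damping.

c_c = 2√(k·m) = 2√(41400 × 265) = 2 × 3312 = 6624 N·s/m.

6620 N·s/m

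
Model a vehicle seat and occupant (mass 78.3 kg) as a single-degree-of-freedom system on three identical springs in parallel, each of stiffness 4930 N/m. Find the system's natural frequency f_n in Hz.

2.19 Hz

Parallel springs add: k_eq = 3 × 4930 = 14790 N/m.
ω_n = √(k_eq/m) = √(14790/78.3) = √188.9 = 13.74 rad/s.
f_n = ω_n/(2π) = 13.74/6.283 = 2.187 Hz.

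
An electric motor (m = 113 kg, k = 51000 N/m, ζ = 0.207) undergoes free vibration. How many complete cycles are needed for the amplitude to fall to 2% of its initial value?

3 cycles

Logarithmic decrement δ = 2πζ/√(1 − ζ²) = 2π × 0.2070/√(1 − 0.0428) = 1.329.
x_n/x₀ = e^(−nδ) ≤ 0.02; take ln: n ≥ ln(1/0.02)/δ = 3.912/1.329 = 2.943.
So 3 complete cycles are required.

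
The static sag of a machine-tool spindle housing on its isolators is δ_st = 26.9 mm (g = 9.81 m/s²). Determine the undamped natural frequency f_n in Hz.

ω_n = √(g/δ_st) = √(9.81/0.0269) = √364.7 = 19.10 rad/s.
f_n = ω_n/(2π) = 19.10/6.283 = 3.039 Hz.

3.04 Hz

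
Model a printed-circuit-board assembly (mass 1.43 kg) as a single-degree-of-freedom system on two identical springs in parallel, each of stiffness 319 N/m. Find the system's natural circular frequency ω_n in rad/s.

Parallel springs add: k_eq = 2 × 319 = 638.0 N/m.
ω_n = √(k_eq/m) = √(638.0/1.43) = √446.2 = 21.12 rad/s.

21.1 rad/s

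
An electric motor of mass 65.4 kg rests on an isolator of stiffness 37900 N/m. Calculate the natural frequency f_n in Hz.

ω_n = √(k/m) = √(37900/65.4) = √579.5 = 24.07 rad/s.
f_n = ω_n/(2π) = 24.07/6.283 = 3.831 Hz.

3.83 Hz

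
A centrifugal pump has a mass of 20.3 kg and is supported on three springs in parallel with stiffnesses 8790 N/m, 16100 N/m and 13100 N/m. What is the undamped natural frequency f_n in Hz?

6.89 Hz

Parallel springs add: k_eq = 8790 + 16100 + 13100 = 37990 N/m.
ω_n = √(k_eq/m) = √(37990/20.3) = √1871 = 43.26 rad/s.
f_n = ω_n/(2π) = 43.26/6.283 = 6.885 Hz.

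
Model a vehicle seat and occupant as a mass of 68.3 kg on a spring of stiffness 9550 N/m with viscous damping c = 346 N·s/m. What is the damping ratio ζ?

ω_n = √(k/m) = √(9550/68.3) = 11.82 rad/s.
Critical damping c_c = 2√(k·m) = 2√(9550 × 68.3) = 1615 N·s/m, so ζ = c/c_c = 346/1615 = 0.2142.

0.214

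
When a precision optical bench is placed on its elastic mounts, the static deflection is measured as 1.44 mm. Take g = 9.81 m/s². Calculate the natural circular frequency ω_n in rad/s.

ω_n = √(g/δ_st) = √(9.81/0.00144) = √6813 = 82.54 rad/s.

82.5 rad/s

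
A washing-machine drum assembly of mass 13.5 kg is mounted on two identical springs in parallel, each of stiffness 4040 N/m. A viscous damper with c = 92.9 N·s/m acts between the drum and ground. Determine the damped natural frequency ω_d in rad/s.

24.2 rad/s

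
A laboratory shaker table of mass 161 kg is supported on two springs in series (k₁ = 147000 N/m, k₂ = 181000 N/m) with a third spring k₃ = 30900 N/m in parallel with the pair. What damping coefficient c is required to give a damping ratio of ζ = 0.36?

3060 N·s/m

Series pair: k_s = k₁k₂/(k₁+k₂) = (147000)(181000)/(147000 + 181000) = 81120 N/m. In parallel with k₃: k_eq = 81120 + 30900 = 112000 N/m.
c_c = 2√(k_eq·m) = 2√(112000 × 161) = 8494 N·s/m.
c = ζ·c_c = 0.36 × 8494 = 3058 N·s/m.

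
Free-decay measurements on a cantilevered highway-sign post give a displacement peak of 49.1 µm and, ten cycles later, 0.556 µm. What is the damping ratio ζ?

Logarithmic decrement δ = (1/n)·ln(x₀/x_n) = (1/10)·ln(49.1/0.556) = (1/10)·ln(88.31) = 0.4481.
ζ = δ/√(4π² + δ²) = 0.4481/√(39.48 + 0.201) = 0.4481/6.299 = 0.07113.

0.0711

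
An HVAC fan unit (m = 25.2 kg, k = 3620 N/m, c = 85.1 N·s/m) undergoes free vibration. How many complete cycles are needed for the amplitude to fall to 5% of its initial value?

4 cycles

ζ = c/(2√(km)) = 85.1/(2√(3620 × 25.2)) = 85.1/604.1 = 0.1409.
Logarithmic decrement δ = 2πζ/√(1 − ζ²) = 2π × 0.1409/√(1 − 0.0198) = 0.8941.
x_n/x₀ = e^(−nδ) ≤ 0.05; take ln: n ≥ ln(1/0.05)/δ = 2.996/0.8941 = 3.351.
So 4 complete cycles are required.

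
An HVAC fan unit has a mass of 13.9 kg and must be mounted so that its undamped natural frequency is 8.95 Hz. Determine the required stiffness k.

ω_n = 2πf_n = 2π × 8.95 = 56.23 rad/s.
k = m·ω_n² = 13.9 × 56.23² = 13.9 × 3162 = 43960 N/m.

44000 N/m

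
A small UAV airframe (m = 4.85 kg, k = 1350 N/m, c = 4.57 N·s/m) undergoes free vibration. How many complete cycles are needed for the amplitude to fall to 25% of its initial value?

8 cycles

ζ = c/(2√(km)) = 4.57/(2√(1350 × 4.85)) = 4.57/161.8 = 0.02824.
Logarithmic decrement δ = 2πζ/√(1 − ζ²) = 2π × 0.02824/√(1 − 0.000797) = 0.1775.
x_n/x₀ = e^(−nδ) ≤ 0.25; take ln: n ≥ ln(1/0.25)/δ = 1.386/0.1775 = 7.810.
So 8 complete cycles are required.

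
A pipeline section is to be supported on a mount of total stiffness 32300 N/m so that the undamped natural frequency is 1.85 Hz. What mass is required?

239 kg

ω_n = 2πf_n = 2π × 1.85 = 11.62 rad/s.
m = k/ω_n² = 32300/11.62² = 32300/135.1 = 239.1 kg.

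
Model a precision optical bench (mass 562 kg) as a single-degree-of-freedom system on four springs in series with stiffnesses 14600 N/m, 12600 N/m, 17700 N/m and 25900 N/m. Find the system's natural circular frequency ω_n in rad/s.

Series springs: 1/k_eq = 1/14600 + 1/12600 + 1/17700 + 1/25900 = 0.0002430, so k_eq = 4116 N/m.
ω_n = √(k_eq/m) = √(4116/562) = √7.324 = 2.706 rad/s.

2.71 rad/s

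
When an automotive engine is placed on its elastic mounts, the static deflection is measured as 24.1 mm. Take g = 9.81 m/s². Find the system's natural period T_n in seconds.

ω_n = √(g/δ_st) = √(9.81/0.0241) = √407.1 = 20.18 rad/s.
T_n = 2π/ω_n = 6.283/20.18 = 0.3114 s.

0.311 s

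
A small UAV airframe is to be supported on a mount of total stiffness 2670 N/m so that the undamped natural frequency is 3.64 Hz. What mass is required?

ω_n = 2πf_n = 2π × 3.64 = 22.87 rad/s.
m = k/ω_n² = 2670/22.87² = 2670/523.1 = 5.104 kg.

5.10 kg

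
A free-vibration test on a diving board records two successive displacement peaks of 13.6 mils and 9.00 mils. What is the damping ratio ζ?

Logarithmic decrement δ = (1/n)·ln(x₀/x_n) = (1/1)·ln(13.6/9.00) = (1/1)·ln(1.511) = 0.4128.
ζ = δ/√(4π² + δ²) = 0.4128/√(39.48 + 0.170) = 0.4128/6.297 = 0.06556.

0.0656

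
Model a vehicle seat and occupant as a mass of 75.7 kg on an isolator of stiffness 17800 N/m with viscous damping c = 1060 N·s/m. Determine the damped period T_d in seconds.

0.461 s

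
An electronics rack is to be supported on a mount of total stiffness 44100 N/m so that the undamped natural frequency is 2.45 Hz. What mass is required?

186 kg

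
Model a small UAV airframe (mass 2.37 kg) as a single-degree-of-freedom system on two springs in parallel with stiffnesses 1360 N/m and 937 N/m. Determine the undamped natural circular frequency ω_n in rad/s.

31.1 rad/s

Parallel springs add: k_eq = 1360 + 937 = 2297 N/m.
ω_n = √(k_eq/m) = √(2297/2.37) = √969.2 = 31.13 rad/s.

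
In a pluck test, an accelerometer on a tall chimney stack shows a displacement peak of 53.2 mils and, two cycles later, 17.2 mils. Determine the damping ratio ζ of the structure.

0.0895

Logarithmic decrement δ = (1/n)·ln(x₀/x_n) = (1/2)·ln(53.2/17.2) = (1/2)·ln(3.093) = 0.5646.
ζ = δ/√(4π² + δ²) = 0.5646/√(39.48 + 0.319) = 0.5646/6.308 = 0.08949.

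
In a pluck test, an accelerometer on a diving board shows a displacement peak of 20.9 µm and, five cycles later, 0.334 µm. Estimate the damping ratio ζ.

0.131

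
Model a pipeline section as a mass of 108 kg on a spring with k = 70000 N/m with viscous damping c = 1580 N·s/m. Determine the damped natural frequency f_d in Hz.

ω_n = √(k/m) = √(70000/108) = 25.46 rad/s.
Critical damping c_c = 2√(k·m) = 2√(70000 × 108) = 5499 N·s/m, so ζ = c/c_c = 1580/5499 = 0.2873.
ω_d = ω_n√(1 − ζ²) = 25.46 × √(1 − 0.0826) = 24.39 rad/s.
f_d = ω_d/(2π) = 3.881 Hz.

3.88 Hz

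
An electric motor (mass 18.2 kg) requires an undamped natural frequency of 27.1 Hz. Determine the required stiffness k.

ω_n = 2πf_n = 2π × 27.1 = 170.3 rad/s.
k = m·ω_n² = 18.2 × 170.3² = 18.2 × 28990 = 527700 N/m.

528000 N/m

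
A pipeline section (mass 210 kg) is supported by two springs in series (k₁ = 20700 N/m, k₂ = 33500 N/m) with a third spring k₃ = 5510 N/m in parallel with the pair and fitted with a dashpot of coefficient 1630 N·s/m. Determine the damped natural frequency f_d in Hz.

Series pair: k_s = k₁k₂/(k₁+k₂) = (20700)(33500)/(20700 + 33500) = 12790 N/m. In parallel with k₃: k_eq = 12790 + 5510 = 18300 N/m.
ω_n = √(k_eq/m) = √(18300/210) = 9.336 rad/s.
Critical damping c_c = 2√(k_eq·m) = 2√(18300 × 210) = 3921 N·s/m, so ζ = c/c_c = 1630/3921 = 0.4157.
ω_d = ω_n√(1 − ζ²) = 9.336 × √(1 − 0.173) = 8.491 rad/s.
f_d = ω_d/(2π) = 1.351 Hz.

1.35 Hz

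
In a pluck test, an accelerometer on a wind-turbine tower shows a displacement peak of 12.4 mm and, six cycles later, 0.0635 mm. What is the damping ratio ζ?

Logarithmic decrement δ = (1/n)·ln(x₀/x_n) = (1/6)·ln(12.4/0.0635) = (1/6)·ln(195.3) = 0.8791.
ζ = δ/√(4π² + δ²) = 0.8791/√(39.48 + 0.773) = 0.8791/6.344 = 0.1386.

0.139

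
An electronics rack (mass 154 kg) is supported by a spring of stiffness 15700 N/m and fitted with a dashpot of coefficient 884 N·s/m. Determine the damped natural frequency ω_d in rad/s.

ω_n = √(k/m) = √(15700/154) = 10.10 rad/s.
Critical damping c_c = 2√(k·m) = 2√(15700 × 154) = 3110 N·s/m, so ζ = c/c_c = 884/3110 = 0.2843.
ω_d = ω_n√(1 − ζ²) = 10.10 × √(1 − 0.0808) = 9.680 rad/s.

9.68 rad/s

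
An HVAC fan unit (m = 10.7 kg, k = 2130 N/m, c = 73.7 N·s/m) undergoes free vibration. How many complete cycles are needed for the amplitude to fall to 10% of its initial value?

2 cycles

ζ = c/(2√(km)) = 73.7/(2√(2130 × 10.7)) = 73.7/301.9 = 0.2441.
Logarithmic decrement δ = 2πζ/√(1 − ζ²) = 2π × 0.2441/√(1 − 0.0596) = 1.582.
x_n/x₀ = e^(−nδ) ≤ 0.1; take ln: n ≥ ln(1/0.1)/δ = 2.303/1.582 = 1.456.
So 2 complete cycles are required.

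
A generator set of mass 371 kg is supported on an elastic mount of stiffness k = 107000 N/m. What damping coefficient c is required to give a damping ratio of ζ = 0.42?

c_c = 2√(k·m) = 2√(107000 × 371) = 12600 N·s/m.
c = ζ·c_c = 0.42 × 12600 = 5292 N·s/m.

5290 N·s/m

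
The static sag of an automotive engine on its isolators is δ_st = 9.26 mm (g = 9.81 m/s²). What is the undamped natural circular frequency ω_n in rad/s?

ω_n = √(g/δ_st) = √(9.81/0.00926) = √1059 = 32.55 rad/s.

32.5 rad/s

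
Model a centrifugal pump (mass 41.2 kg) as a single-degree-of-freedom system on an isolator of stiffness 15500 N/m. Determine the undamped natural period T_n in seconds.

0.324 s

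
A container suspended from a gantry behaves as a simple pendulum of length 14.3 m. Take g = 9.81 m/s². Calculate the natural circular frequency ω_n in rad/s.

0.828 rad/s

For a simple pendulum ω_n = √(g/L) = √(9.81/14.3) = √0.6860 = 0.8283 rad/s.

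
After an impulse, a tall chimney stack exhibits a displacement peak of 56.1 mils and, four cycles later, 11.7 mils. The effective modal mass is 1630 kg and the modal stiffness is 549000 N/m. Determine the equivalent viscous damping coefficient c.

3720 N·s/m

Logarithmic decrement δ = (1/n)·ln(x₀/x_n) = (1/4)·ln(56.1/11.7) = (1/4)·ln(4.795) = 0.3919.
ζ = δ/√(4π² + δ²) = 0.3919/√(39.48 + 0.154) = 0.3919/6.295 = 0.06225.
c = ζ · 2√(km) = 0.06225 × 2√(549000 × 1630) = 0.06225 × 59830 = 3724 N·s/m.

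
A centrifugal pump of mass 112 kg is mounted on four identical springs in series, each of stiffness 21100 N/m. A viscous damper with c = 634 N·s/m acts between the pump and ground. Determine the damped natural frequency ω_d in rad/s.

6.25 rad/s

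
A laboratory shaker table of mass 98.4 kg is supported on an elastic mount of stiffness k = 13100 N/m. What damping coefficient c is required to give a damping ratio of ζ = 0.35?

795 N·s/m

c_c = 2√(k·m) = 2√(13100 × 98.4) = 2271 N·s/m.
c = ζ·c_c = 0.35 × 2271 = 794.8 N·s/m.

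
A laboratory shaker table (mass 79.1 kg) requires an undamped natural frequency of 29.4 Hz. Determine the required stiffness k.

2700000 N/m

ω_n = 2πf_n = 2π × 29.4 = 184.7 rad/s.
k = m·ω_n² = 79.1 × 184.7² = 79.1 × 34120 = 2699000 N/m.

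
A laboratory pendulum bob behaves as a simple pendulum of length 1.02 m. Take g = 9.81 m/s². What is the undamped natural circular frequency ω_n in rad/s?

For a simple pendulum ω_n = √(g/L) = √(9.81/1.02) = √9.618 = 3.101 rad/s.

3.10 rad/s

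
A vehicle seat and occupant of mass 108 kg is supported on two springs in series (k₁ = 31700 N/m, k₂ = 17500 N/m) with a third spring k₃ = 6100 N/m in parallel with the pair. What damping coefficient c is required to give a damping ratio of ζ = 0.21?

575 N·s/m

Series pair: k_s = k₁k₂/(k₁+k₂) = (31700)(17500)/(31700 + 17500) = 11280 N/m. In parallel with k₃: k_eq = 11280 + 6100 = 17380 N/m.
c_c = 2√(k_eq·m) = 2√(17380 × 108) = 2740 N·s/m.
c = ζ·c_c = 0.21 × 2740 = 575.3 N·s/m.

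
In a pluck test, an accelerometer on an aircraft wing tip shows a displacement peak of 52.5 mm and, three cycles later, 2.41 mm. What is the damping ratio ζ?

0.161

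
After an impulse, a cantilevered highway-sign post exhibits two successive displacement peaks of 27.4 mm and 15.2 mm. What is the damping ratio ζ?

0.0934

Logarithmic decrement δ = (1/n)·ln(x₀/x_n) = (1/1)·ln(27.4/15.2) = (1/1)·ln(1.803) = 0.5892.
ζ = δ/√(4π² + δ²) = 0.5892/√(39.48 + 0.347) = 0.5892/6.311 = 0.09337.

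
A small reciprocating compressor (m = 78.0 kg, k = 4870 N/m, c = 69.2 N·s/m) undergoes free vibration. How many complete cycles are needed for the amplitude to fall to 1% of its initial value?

ζ = c/(2√(km)) = 69.2/(2√(4870 × 78.0)) = 69.2/1233 = 0.05614.
Logarithmic decrement δ = 2πζ/√(1 − ζ²) = 2π × 0.05614/√(1 − 0.00315) = 0.3533.
x_n/x₀ = e^(−nδ) ≤ 0.01; take ln: n ≥ ln(1/0.01)/δ = 4.605/0.3533 = 13.04.
So 14 complete cycles are required.

14 cycles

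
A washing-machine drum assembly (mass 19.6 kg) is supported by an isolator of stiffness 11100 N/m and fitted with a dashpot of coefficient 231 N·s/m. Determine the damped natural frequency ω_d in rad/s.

23.1 rad/s

ω_n = √(k/m) = √(11100/19.6) = 23.80 rad/s.
Critical damping c_c = 2√(k·m) = 2√(11100 × 19.6) = 932.9 N·s/m, so ζ = c/c_c = 231/932.9 = 0.2476.
ω_d = ω_n√(1 − ζ²) = 23.80 × √(1 − 0.0613) = 23.06 rad/s.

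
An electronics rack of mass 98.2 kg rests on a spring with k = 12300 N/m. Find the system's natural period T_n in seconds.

ω_n = √(k/m) = √(12300/98.2) = √125.3 = 11.19 rad/s.
T_n = 2π/ω_n = 6.283/11.19 = 0.5614 s.

0.561 s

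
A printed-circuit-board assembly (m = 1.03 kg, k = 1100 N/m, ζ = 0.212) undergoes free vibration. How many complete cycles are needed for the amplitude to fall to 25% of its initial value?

2 cycles

Logarithmic decrement δ = 2πζ/√(1 − ζ²) = 2π × 0.2120/√(1 − 0.0449) = 1.363.
x_n/x₀ = e^(−nδ) ≤ 0.25; take ln: n ≥ ln(1/0.25)/δ = 1.386/1.363 = 1.017.
So 2 complete cycles are required.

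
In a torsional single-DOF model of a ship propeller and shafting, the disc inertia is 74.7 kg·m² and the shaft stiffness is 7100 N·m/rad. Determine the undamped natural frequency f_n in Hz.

ω_n = √(k_t/J) = √(7100/74.7) = √95.05 = 9.749 rad/s.
f_n = ω_n/(2π) = 9.749/6.283 = 1.552 Hz.

1.55 Hz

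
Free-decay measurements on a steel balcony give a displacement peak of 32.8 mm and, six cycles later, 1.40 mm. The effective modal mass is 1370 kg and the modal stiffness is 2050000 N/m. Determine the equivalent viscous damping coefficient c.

8840 N·s/m

Logarithmic decrement δ = (1/n)·ln(x₀/x_n) = (1/6)·ln(32.8/1.40) = (1/6)·ln(23.43) = 0.5257.
ζ = δ/√(4π² + δ²) = 0.5257/√(39.48 + 0.276) = 0.5257/6.305 = 0.08337.
c = ζ · 2√(km) = 0.08337 × 2√(2050000 × 1370) = 0.08337 × 106000 = 8836 N·s/m.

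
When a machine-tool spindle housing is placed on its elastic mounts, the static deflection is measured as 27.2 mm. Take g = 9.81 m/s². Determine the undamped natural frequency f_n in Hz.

3.02 Hz

ω_n = √(g/δ_st) = √(9.81/0.0272) = √360.7 = 18.99 rad/s.
f_n = ω_n/(2π) = 18.99/6.283 = 3.023 Hz.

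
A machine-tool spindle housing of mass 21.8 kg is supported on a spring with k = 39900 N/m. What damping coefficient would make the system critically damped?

c_c = 2√(k·m) = 2√(39900 × 21.8) = 2 × 932.6 = 1865 N·s/m.

1870 N·s/m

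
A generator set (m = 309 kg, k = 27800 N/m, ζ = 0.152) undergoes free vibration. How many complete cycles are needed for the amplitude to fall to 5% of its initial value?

Logarithmic decrement δ = 2πζ/√(1 − ζ²) = 2π × 0.1520/√(1 − 0.0231) = 0.9663.
x_n/x₀ = e^(−nδ) ≤ 0.05; take ln: n ≥ ln(1/0.05)/δ = 2.996/0.9663 = 3.100.
So 4 complete cycles are required.

4 cycles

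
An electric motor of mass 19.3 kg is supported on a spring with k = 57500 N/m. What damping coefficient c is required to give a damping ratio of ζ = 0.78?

1640 N·s/m

c_c = 2√(k·m) = 2√(57500 × 19.3) = 2107 N·s/m.
c = ζ·c_c = 0.78 × 2107 = 1643 N·s/m.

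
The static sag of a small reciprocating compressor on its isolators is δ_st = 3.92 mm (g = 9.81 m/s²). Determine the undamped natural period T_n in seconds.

0.126 s

ω_n = √(g/δ_st) = √(9.81/0.00392) = √2503 = 50.03 rad/s.
T_n = 2π/ω_n = 6.283/50.03 = 0.1256 s.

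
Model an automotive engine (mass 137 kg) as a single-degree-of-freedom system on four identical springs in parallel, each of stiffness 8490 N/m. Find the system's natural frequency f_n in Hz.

2.51 Hz

Parallel springs add: k_eq = 4 × 8490 = 33960 N/m.
ω_n = √(k_eq/m) = √(33960/137) = √247.9 = 15.74 rad/s.
f_n = ω_n/(2π) = 15.74/6.283 = 2.506 Hz.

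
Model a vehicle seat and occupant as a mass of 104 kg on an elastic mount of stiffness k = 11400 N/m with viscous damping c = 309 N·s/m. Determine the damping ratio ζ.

ω_n = √(k/m) = √(11400/104) = 10.47 rad/s.
Critical damping c_c = 2√(k·m) = 2√(11400 × 104) = 2178 N·s/m, so ζ = c/c_c = 309/2178 = 0.1419.

0.142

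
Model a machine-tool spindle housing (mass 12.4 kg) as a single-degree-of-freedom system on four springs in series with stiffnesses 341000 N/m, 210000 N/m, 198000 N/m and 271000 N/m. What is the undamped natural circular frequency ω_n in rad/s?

70.0 rad/s

Series springs: 1/k_eq = 1/341000 + 1/210000 + 1/198000 + 1/271000 = 1.643×10^-5, so k_eq = 60850 N/m.
ω_n = √(k_eq/m) = √(60850/12.4) = √4907 = 70.05 rad/s.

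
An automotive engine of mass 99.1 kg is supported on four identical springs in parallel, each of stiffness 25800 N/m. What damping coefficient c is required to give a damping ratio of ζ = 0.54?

Parallel springs add: k_eq = 4 × 25800 = 103200 N/m.
c_c = 2√(k_eq·m) = 2√(103200 × 99.1) = 6396 N·s/m.
c = ζ·c_c = 0.54 × 6396 = 3454 N·s/m.

3450 N·s/m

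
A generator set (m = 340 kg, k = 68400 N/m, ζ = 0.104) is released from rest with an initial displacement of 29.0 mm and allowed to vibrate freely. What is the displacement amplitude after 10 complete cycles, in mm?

0.0406 mm

Logarithmic decrement δ = 2πζ/√(1 − ζ²) = 2π × 0.1040/√(1 − 0.0108) = 0.6570.
After n cycles, x_n/x₀ = e^(−nδ), so x_10 = 29.0 × e^(−10 × 0.6570) = 29.0 × 0.001402 = 0.04065 mm.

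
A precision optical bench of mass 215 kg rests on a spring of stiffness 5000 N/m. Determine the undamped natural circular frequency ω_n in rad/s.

ω_n = √(k/m) = √(5000/215) = √23.26 = 4.822 rad/s.

4.82 rad/s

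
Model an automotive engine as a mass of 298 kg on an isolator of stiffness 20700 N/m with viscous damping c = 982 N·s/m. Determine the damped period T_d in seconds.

0.769 s

ω_n = √(k/m) = √(20700/298) = 8.334 rad/s.
Critical damping c_c = 2√(k·m) = 2√(20700 × 298) = 4967 N·s/m, so ζ = c/c_c = 982/4967 = 0.1977.
ω_d = ω_n√(1 − ζ²) = 8.334 × √(1 − 0.0391) = 8.170 rad/s.
T_d = 2π/ω_d = 0.7691 s.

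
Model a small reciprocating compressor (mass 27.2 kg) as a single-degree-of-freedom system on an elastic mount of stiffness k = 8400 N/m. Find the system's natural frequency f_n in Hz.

ω_n = √(k/m) = √(8400/27.2) = √308.8 = 17.57 rad/s.
f_n = ω_n/(2π) = 17.57/6.283 = 2.797 Hz.

2.80 Hz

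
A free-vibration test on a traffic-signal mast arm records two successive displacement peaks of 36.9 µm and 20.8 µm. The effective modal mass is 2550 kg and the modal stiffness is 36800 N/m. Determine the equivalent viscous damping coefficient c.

Logarithmic decrement δ = (1/n)·ln(x₀/x_n) = (1/1)·ln(36.9/20.8) = (1/1)·ln(1.774) = 0.5733.
ζ = δ/√(4π² + δ²) = 0.5733/√(39.48 + 0.329) = 0.5733/6.309 = 0.09086.
c = ζ · 2√(km) = 0.09086 × 2√(36800 × 2550) = 0.09086 × 19370 = 1760 N·s/m.

1760 N·s/m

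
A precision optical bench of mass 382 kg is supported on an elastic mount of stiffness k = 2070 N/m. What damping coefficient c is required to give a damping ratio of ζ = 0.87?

c_c = 2√(k·m) = 2√(2070 × 382) = 1778 N·s/m.
c = ζ·c_c = 0.87 × 1778 = 1547 N·s/m.

1550 N·s/m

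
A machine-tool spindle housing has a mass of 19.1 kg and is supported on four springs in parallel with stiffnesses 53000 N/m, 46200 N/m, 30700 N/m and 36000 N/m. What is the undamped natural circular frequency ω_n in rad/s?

Parallel springs add: k_eq = 53000 + 46200 + 30700 + 36000 = 165900 N/m.
ω_n = √(k_eq/m) = √(165900/19.1) = √8686 = 93.20 rad/s.

93.2 rad/s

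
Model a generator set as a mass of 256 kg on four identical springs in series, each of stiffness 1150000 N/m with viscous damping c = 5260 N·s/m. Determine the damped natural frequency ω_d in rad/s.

31.9 rad/s

Series springs: 1/k_eq = 4/1150000, so k_eq = 1150000/4 = 287500 N/m.
ω_n = √(k_eq/m) = √(287500/256) = 33.51 rad/s.
Critical damping c_c = 2√(k_eq·m) = 2√(287500 × 256) = 17160 N·s/m, so ζ = c/c_c = 5260/17160 = 0.3066.
ω_d = ω_n√(1 − ζ²) = 33.51 × √(1 − 0.0940) = 31.90 rad/s.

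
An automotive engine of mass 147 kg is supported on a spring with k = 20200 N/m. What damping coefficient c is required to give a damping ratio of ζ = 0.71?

c_c = 2√(k·m) = 2√(20200 × 147) = 3446 N·s/m.
c = ζ·c_c = 0.71 × 3446 = 2447 N·s/m.

2450 N·s/m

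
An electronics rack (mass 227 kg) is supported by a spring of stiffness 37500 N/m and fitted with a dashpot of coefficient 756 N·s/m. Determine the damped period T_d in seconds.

ω_n = √(k/m) = √(37500/227) = 12.85 rad/s.
Critical damping c_c = 2√(k·m) = 2√(37500 × 227) = 5835 N·s/m, so ζ = c/c_c = 756/5835 = 0.1296.
ω_d = ω_n√(1 − ζ²) = 12.85 × √(1 − 0.0168) = 12.74 rad/s.
T_d = 2π/ω_d = 0.4930 s.

0.493 s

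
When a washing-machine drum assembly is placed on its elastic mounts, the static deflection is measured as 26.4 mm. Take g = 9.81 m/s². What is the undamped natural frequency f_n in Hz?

3.07 Hz

ω_n = √(g/δ_st) = √(9.81/0.0264) = √371.6 = 19.28 rad/s.
f_n = ω_n/(2π) = 19.28/6.283 = 3.068 Hz.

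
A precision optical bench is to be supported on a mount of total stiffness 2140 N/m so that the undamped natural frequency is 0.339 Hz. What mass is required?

ω_n = 2πf_n = 2π × 0.339 = 2.130 rad/s.
m = k/ω_n² = 2140/2.130² = 2140/4.537 = 471.7 kg.

472 kg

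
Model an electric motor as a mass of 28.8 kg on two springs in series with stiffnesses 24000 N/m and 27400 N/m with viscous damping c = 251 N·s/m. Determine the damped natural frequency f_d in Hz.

Series springs: 1/k_eq = 1/24000 + 1/27400 = 7.816×10^-5, so k_eq = 12790 N/m.
ω_n = √(k_eq/m) = √(12790/28.8) = 21.08 rad/s.
Critical damping c_c = 2√(k_eq·m) = 2√(12790 × 28.8) = 1214 N·s/m, so ζ = c/c_c = 251/1214 = 0.2068.
ω_d = ω_n√(1 − ζ²) = 21.08 × √(1 − 0.0427) = 20.62 rad/s.
f_d = ω_d/(2π) = 3.282 Hz.

3.28 Hz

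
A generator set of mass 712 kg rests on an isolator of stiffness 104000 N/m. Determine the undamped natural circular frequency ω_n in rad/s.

ω_n = √(k/m) = √(104000/712) = √146.1 = 12.09 rad/s.

12.1 rad/s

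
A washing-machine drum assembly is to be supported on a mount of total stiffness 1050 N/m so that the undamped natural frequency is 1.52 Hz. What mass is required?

11.5 kg

ω_n = 2πf_n = 2π × 1.52 = 9.550 rad/s.
m = k/ω_n² = 1050/9.550² = 1050/91.21 = 11.51 kg.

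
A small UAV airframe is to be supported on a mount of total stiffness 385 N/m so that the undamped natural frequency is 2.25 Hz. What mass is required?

ω_n = 2πf_n = 2π × 2.25 = 14.14 rad/s.
m = k/ω_n² = 385/14.14² = 385/199.9 = 1.926 kg.

1.93 kg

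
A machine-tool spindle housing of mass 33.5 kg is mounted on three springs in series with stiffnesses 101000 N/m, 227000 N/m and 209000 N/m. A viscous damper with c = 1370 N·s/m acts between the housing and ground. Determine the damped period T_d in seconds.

Series springs: 1/k_eq = 1/101000 + 1/227000 + 1/209000 = 1.909×10^-5, so k_eq = 52380 N/m.
ω_n = √(k_eq/m) = √(52380/33.5) = 39.54 rad/s.
Critical damping c_c = 2√(k_eq·m) = 2√(52380 × 33.5) = 2649 N·s/m, so ζ = c/c_c = 1370/2649 = 0.5171.
ω_d = ω_n√(1 − ζ²) = 39.54 × √(1 − 0.267) = 33.85 rad/s.
T_d = 2π/ω_d = 0.1856 s.

0.186 s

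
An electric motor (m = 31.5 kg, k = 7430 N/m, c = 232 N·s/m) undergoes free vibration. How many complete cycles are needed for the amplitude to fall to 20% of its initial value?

ζ = c/(2√(km)) = 232/(2√(7430 × 31.5)) = 232/967.6 = 0.2398.
Logarithmic decrement δ = 2πζ/√(1 − ζ²) = 2π × 0.2398/√(1 − 0.0575) = 1.552.
x_n/x₀ = e^(−nδ) ≤ 0.2; take ln: n ≥ ln(1/0.2)/δ = 1.609/1.552 = 1.037.
So 2 complete cycles are required.

2 cycles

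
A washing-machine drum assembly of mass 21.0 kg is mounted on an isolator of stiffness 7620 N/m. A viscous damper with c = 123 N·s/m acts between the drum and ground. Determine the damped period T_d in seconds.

ω_n = √(k/m) = √(7620/21.0) = 19.05 rad/s.
Critical damping c_c = 2√(k·m) = 2√(7620 × 21.0) = 800.0 N·s/m, so ζ = c/c_c = 123/800.0 = 0.1537.
ω_d = ω_n√(1 − ζ²) = 19.05 × √(1 − 0.0236) = 18.82 rad/s.
T_d = 2π/ω_d = 0.3338 s.

0.334 s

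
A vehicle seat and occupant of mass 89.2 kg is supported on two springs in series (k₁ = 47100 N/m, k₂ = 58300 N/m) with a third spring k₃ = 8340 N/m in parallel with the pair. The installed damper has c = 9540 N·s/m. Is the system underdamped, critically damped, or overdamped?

overdamped

Series pair: k_s = k₁k₂/(k₁+k₂) = (47100)(58300)/(47100 + 58300) = 26050 N/m. In parallel with k₃: k_eq = 26050 + 8340 = 34390 N/m.
c_c = 2√(k_eq·m) = 3503 N·s/m; ζ = c/c_c = 9540/3503 = 2.72.
Since ζ > 1 the system is overdamped.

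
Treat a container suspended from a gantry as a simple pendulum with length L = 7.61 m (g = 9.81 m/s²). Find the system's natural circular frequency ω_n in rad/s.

1.14 rad/s

For a simple pendulum ω_n = √(g/L) = √(9.81/7.61) = √1.289 = 1.135 rad/s.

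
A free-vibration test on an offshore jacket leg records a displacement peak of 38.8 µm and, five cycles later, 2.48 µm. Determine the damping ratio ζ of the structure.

0.0872

Logarithmic decrement δ = (1/n)·ln(x₀/x_n) = (1/5)·ln(38.8/2.48) = (1/5)·ln(15.65) = 0.5500.
ζ = δ/√(4π² + δ²) = 0.5500/√(39.48 + 0.303) = 0.5500/6.307 = 0.08721.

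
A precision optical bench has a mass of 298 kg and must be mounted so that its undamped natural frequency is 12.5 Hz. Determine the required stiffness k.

ω_n = 2πf_n = 2π × 12.5 = 78.54 rad/s.
k = m·ω_n² = 298 × 78.54² = 298 × 6169 = 1838000 N/m.

1840000 N/m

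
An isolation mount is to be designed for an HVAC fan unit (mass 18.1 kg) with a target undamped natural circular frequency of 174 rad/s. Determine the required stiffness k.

548000 N/m

k = m·ω_n² = 18.1 × 174.0² = 18.1 × 30280 = 548000 N/m.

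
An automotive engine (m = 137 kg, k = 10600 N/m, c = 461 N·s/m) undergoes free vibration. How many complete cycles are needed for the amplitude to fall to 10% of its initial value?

ζ = c/(2√(km)) = 461/(2√(10600 × 137)) = 461/2410 = 0.1913.
Logarithmic decrement δ = 2πζ/√(1 − ζ²) = 2π × 0.1913/√(1 − 0.0366) = 1.224.
x_n/x₀ = e^(−nδ) ≤ 0.1; take ln: n ≥ ln(1/0.1)/δ = 2.303/1.224 = 1.881.
So 2 complete cycles are required.

2 cycles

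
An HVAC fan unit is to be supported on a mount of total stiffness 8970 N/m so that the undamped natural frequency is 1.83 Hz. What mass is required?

ω_n = 2πf_n = 2π × 1.83 = 11.50 rad/s.
m = k/ω_n² = 8970/11.50² = 8970/132.2 = 67.85 kg.

67.8 kg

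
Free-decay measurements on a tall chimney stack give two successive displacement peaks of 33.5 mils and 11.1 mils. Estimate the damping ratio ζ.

Logarithmic decrement δ = (1/n)·ln(x₀/x_n) = (1/1)·ln(33.5/11.1) = (1/1)·ln(3.018) = 1.105.
ζ = δ/√(4π² + δ²) = 1.105/√(39.48 + 1.22) = 1.105/6.380 = 0.1731.

0.173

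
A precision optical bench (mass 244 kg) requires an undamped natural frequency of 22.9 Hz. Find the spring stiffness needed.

5050000 N/m

ω_n = 2πf_n = 2π × 22.9 = 143.9 rad/s.
k = m·ω_n² = 244 × 143.9² = 244 × 20700 = 5052000 N/m.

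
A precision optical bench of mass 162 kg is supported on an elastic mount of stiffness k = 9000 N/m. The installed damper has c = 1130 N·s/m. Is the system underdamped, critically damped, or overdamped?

c_c = 2√(k·m) = 2415 N·s/m; ζ = c/c_c = 1130/2415 = 0.468.
Since ζ < 1 the system is underdamped.

underdamped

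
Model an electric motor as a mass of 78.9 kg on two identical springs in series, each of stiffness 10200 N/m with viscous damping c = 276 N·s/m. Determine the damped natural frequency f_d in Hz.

1.25 Hz

Series springs: 1/k_eq = 2/10200, so k_eq = 10200/2 = 5100 N/m.
ω_n = √(k_eq/m) = √(5100/78.9) = 8.040 rad/s.
Critical damping c_c = 2√(k_eq·m) = 2√(5100 × 78.9) = 1269 N·s/m, so ζ = c/c_c = 276/1269 = 0.2175.
ω_d = ω_n√(1 − ζ²) = 8.040 × √(1 − 0.0473) = 7.847 rad/s.
f_d = ω_d/(2π) = 1.249 Hz.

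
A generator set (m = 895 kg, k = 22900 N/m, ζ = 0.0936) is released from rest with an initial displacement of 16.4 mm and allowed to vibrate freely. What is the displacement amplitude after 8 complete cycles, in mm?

0.145 mm

Logarithmic decrement δ = 2πζ/√(1 − ζ²) = 2π × 0.09360/√(1 − 0.00876) = 0.5907.
After n cycles, x_n/x₀ = e^(−nδ), so x_8 = 16.4 × e^(−8 × 0.5907) = 16.4 × 0.008865 = 0.1454 mm.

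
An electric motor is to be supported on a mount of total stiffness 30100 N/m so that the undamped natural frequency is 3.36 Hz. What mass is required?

67.5 kg

ω_n = 2πf_n = 2π × 3.36 = 21.11 rad/s.
m = k/ω_n² = 30100/21.11² = 30100/445.7 = 67.53 kg.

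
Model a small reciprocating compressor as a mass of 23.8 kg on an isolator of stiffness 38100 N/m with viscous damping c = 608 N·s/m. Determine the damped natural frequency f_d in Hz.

6.03 Hz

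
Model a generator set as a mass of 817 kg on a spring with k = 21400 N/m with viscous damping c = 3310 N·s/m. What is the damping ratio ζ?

ω_n = √(k/m) = √(21400/817) = 5.118 rad/s.
Critical damping c_c = 2√(k·m) = 2√(21400 × 817) = 8363 N·s/m, so ζ = c/c_c = 3310/8363 = 0.3958.

0.396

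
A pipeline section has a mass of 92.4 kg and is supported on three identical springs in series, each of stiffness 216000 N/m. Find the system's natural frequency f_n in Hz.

Series springs: 1/k_eq = 3/216000, so k_eq = 216000/3 = 72000 N/m.
ω_n = √(k_eq/m) = √(72000/92.4) = √779.2 = 27.91 rad/s.
f_n = ω_n/(2π) = 27.91/6.283 = 4.443 Hz.

4.44 Hz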